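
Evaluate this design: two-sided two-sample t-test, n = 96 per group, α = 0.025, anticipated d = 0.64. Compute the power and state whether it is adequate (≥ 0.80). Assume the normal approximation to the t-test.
Power ≈ 0.99; the study is adequately powered (power ≥ 0.80)

Power calculation (two-sample t-test, normal approximation):
z_β = d · √(n/2) - z_{α/2}
z_β = 0.64 · √(96/2) - 2.241
z_β = 0.64 · 6.928 - 2.241
z_β = 2.193

Power = Φ(z_β) = Φ(2.193) ≈ 0.986

Effect size d = 0.64 is medium by Cohen's convention (0.2/0.5/0.8).

Threshold: power ≥ 0.80 is conventionally adequate.
Power ≈ 0.99 → the study is adequately powered (power ≥ 0.80).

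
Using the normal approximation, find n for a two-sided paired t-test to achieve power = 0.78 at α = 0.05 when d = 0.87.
n = 10 pairs

Sample size formula (paired t-test, normal approximation):
n = ((z_{α/2} + z_β) / d)²

z_{α/2} = 1.960 (for α = 0.05, two-sided)
z_β = 0.772 (for power = 0.78)
d = 0.87

n = ((1.960 + 0.772) / 0.87)²
n = (3.140)²
n ≈ 9.86
Round up to the next whole number: n = 10 pairs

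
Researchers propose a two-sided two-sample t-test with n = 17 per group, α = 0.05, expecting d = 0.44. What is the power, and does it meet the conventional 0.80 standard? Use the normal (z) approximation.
Power ≈ 0.25; the study is underpowered (power < 0.80)

Power calculation (two-sample t-test, normal approximation):
z_β = d · √(n/2) - z_{α/2}
z_β = 0.44 · √(17/2) - 1.960
z_β = 0.44 · 2.915 - 1.960
z_β = -0.677

Power = Φ(z_β) = Φ(-0.677) ≈ 0.249

Effect size d = 0.44 is small by Cohen's convention (0.2/0.5/0.8).

Threshold: power ≥ 0.80 is conventionally adequate.
Power ≈ 0.25 → the study is underpowered (power < 0.80).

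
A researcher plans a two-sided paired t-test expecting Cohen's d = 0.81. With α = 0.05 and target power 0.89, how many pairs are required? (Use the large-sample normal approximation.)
n = 16 pairs

Sample size formula (paired t-test, normal approximation):
n = ((z_{α/2} + z_β) / d)²

z_{α/2} = 1.960 (for α = 0.05, two-sided)
z_β = 1.227 (for power = 0.89)
d = 0.81

n = ((1.960 + 1.227) / 0.81)²
n = (3.935)²
n ≈ 15.48
Round up to the next whole number: n = 16 pairs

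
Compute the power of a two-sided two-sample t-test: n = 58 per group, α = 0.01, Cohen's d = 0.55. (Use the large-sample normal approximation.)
Power ≈ 0.65

Power calculation (two-sample t-test, normal approximation):
z_β = d · √(n/2) - z_{α/2}
z_β = 0.55 · √(58/2) - 2.576
z_β = 0.55 · 5.385 - 2.576
z_β = 0.386

Power = Φ(z_β) = Φ(0.386) ≈ 0.650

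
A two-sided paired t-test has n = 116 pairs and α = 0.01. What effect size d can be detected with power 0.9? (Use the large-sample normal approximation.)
d ≈ 0.36

Minimum detectable effect (paired t-test, normal approximation):
d = (z_{α/2} + z_β) / √n
d = (2.576 + 1.282) / √116
d = 3.857 / 10.770
d ≈ 0.36

By Cohen's convention (0.2 small / 0.5 medium / 0.8 large): small effect.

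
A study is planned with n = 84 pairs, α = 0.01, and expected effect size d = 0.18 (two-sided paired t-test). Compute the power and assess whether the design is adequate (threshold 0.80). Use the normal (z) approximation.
Power ≈ 0.18; the study is underpowered (power < 0.80)

Power calculation (paired t-test, normal approximation):
z_β = d · √n - z_{α/2}
z_β = 0.18 · √84 - 2.576
z_β = 0.18 · 9.165 - 2.576
z_β = -0.926

Power = Φ(z_β) = Φ(-0.926) ≈ 0.177

Effect size d = 0.18 is very small by Cohen's convention (0.2/0.5/0.8).

Threshold: power ≥ 0.80 is conventionally adequate.
Power ≈ 0.18 → the study is underpowered (power < 0.80).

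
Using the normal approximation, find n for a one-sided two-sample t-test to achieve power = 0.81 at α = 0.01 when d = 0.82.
n = 31 per group

Sample size formula (two-sample t-test, normal approximation):
n = 2 · ((z_α + z_β) / d)²

z_α = 2.326 (for α = 0.01, one-sided)
z_β = 0.878 (for power = 0.81)
d = 0.82

n = 2 · ((2.326 + 0.878) / 0.82)²
n = 2 · (3.907)²
n ≈ 30.53
Round up to the next whole number: n = 31 per group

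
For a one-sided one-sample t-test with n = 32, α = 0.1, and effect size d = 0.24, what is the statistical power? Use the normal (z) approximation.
Power ≈ 0.53

Power calculation (one-sample t-test, normal approximation):
z_β = d · √n - z_α
z_β = 0.24 · √32 - 1.282
z_β = 0.24 · 5.657 - 1.282
z_β = 0.076

Power = Φ(z_β) = Φ(0.076) ≈ 0.530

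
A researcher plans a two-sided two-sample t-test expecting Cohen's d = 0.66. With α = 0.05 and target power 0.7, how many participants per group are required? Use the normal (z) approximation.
n = 29 per group

Sample size formula (two-sample t-test, normal approximation):
n = 2 · ((z_{α/2} + z_β) / d)²

z_{α/2} = 1.960 (for α = 0.05, two-sided)
z_β = 0.524 (for power = 0.7)
d = 0.66

n = 2 · ((1.960 + 0.524) / 0.66)²
n = 2 · (3.764)²
n ≈ 28.34
Round up to the next whole number: n = 29 per group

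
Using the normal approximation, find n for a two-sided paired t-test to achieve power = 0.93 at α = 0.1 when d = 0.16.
n = 381 pairs

Sample size formula (paired t-test, normal approximation):
n = ((z_{α/2} + z_β) / d)²

z_{α/2} = 1.645 (for α = 0.1, two-sided)
z_β = 1.476 (for power = 0.93)
d = 0.16

n = ((1.645 + 1.476) / 0.16)²
n = (19.506)²
n ≈ 380.48
Round up to the next whole number: n = 381 pairs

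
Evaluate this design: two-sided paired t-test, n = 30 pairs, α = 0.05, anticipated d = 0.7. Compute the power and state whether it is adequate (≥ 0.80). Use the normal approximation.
Power ≈ 0.97; the study is adequately powered (power ≥ 0.80)

Power calculation (paired t-test, normal approximation):
z_β = d · √n - z_{α/2}
z_β = 0.7 · √30 - 1.960
z_β = 0.7 · 5.477 - 1.960
z_β = 1.874

Power = Φ(z_β) = Φ(1.874) ≈ 0.970

Effect size d = 0.7 is medium by Cohen's convention (0.2/0.5/0.8).

Threshold: power ≥ 0.80 is conventionally adequate.
Power ≈ 0.97 → the study is adequately powered (power ≥ 0.80).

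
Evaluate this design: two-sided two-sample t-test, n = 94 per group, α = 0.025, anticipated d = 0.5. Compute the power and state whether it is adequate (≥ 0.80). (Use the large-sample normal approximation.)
Power ≈ 0.88; the study is adequately powered (power ≥ 0.80)

Power calculation (two-sample t-test, normal approximation):
z_β = d · √(n/2) - z_{α/2}
z_β = 0.5 · √(94/2) - 2.241
z_β = 0.5 · 6.856 - 2.241
z_β = 1.186

Power = Φ(z_β) = Φ(1.186) ≈ 0.882

Effect size d = 0.5 is medium by Cohen's convention (0.2/0.5/0.8).

Threshold: power ≥ 0.80 is conventionally adequate.
Power ≈ 0.88 → the study is adequately powered (power ≥ 0.80).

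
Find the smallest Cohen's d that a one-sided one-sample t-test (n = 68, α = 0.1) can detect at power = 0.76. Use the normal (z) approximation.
d ≈ 0.24

Minimum detectable effect (one-sample t-test, normal approximation):
d = (z_α + z_β) / √n
d = (1.282 + 0.706) / √68
d = 1.988 / 8.246
d ≈ 0.24

By Cohen's convention (0.2 small / 0.5 medium / 0.8 large): small effect.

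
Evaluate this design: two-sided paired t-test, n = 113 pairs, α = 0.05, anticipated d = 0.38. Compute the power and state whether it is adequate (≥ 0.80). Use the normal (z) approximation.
Power ≈ 0.98; the study is adequately powered (power ≥ 0.80)

Power calculation (paired t-test, normal approximation):
z_β = d · √n - z_{α/2}
z_β = 0.38 · √113 - 1.960
z_β = 0.38 · 10.630 - 1.960
z_β = 2.079

Power = Φ(z_β) = Φ(2.079) ≈ 0.981

Effect size d = 0.38 is small by Cohen's convention (0.2/0.5/0.8).

Threshold: power ≥ 0.80 is conventionally adequate.
Power ≈ 0.98 → the study is adequately powered (power ≥ 0.80).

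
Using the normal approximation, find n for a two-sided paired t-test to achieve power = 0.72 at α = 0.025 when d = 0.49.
n = 34 pairs

Sample size formula (paired t-test, normal approximation):
n = ((z_{α/2} + z_β) / d)²

z_{α/2} = 2.241 (for α = 0.025, two-sided)
z_β = 0.583 (for power = 0.72)
d = 0.49

n = ((2.241 + 0.583) / 0.49)²
n = (5.763)²
n ≈ 33.21
Round up to the next whole number: n = 34 pairs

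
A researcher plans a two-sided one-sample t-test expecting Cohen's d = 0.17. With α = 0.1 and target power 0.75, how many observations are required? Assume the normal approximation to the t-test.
n = 187

Sample size formula (one-sample t-test, normal approximation):
n = ((z_{α/2} + z_β) / d)²

z_{α/2} = 1.645 (for α = 0.1, two-sided)
z_β = 0.674 (for power = 0.75)
d = 0.17

n = ((1.645 + 0.674) / 0.17)²
n = (13.641)²
n ≈ 186.08
Round up to the next whole number: n = 187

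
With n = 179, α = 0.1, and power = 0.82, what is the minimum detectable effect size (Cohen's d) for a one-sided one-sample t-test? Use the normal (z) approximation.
d ≈ 0.16

Minimum detectable effect (one-sample t-test, normal approximation):
d = (z_α + z_β) / √n
d = (1.282 + 0.915) / √179
d = 2.197 / 13.379
d ≈ 0.16

By Cohen's convention (0.2 small / 0.5 medium / 0.8 large): very small effect.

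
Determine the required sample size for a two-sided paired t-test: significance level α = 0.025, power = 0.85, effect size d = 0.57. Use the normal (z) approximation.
n = 34 pairs

Sample size formula (paired t-test, normal approximation):
n = ((z_{α/2} + z_β) / d)²

z_{α/2} = 2.241 (for α = 0.025, two-sided)
z_β = 1.036 (for power = 0.85)
d = 0.57

n = ((2.241 + 1.036) / 0.57)²
n = (5.749)²
n ≈ 33.05
Round up to the next whole number: n = 34 pairs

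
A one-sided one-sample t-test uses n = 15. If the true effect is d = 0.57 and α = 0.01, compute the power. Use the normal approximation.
Power ≈ 0.45

Power calculation (one-sample t-test, normal approximation):
z_β = d · √n - z_α
z_β = 0.57 · √15 - 2.326
z_β = 0.57 · 3.873 - 2.326
z_β = -0.119

Power = Φ(z_β) = Φ(-0.119) ≈ 0.453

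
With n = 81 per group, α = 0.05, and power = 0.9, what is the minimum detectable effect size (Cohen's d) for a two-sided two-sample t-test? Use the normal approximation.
d ≈ 0.51

Minimum detectable effect (two-sample t-test, normal approximation):
d = (z_{α/2} + z_β) / √(n/2)
d = (1.960 + 1.282) / √(81/2)
d = 3.242 / 6.364
d ≈ 0.51

By Cohen's convention (0.2 small / 0.5 medium / 0.8 large): medium effect.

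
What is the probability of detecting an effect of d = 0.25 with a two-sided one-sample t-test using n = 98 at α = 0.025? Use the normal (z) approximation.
Power ≈ 0.59

Power calculation (one-sample t-test, normal approximation):
z_β = d · √n - z_{α/2}
z_β = 0.25 · √98 - 2.241
z_β = 0.25 · 9.899 - 2.241
z_β = 0.233

Power = Φ(z_β) = Φ(0.233) ≈ 0.592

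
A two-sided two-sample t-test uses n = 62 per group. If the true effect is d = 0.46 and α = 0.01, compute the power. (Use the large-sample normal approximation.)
Power ≈ 0.49

Power calculation (two-sample t-test, normal approximation):
z_β = d · √(n/2) - z_{α/2}
z_β = 0.46 · √(62/2) - 2.576
z_β = 0.46 · 5.568 - 2.576
z_β = -0.015

Power = Φ(z_β) = Φ(-0.015) ≈ 0.494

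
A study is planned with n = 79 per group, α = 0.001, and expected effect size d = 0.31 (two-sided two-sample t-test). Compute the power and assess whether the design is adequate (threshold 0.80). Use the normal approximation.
Power ≈ 0.09; the study is underpowered (power < 0.80)

Power calculation (two-sample t-test, normal approximation):
z_β = d · √(n/2) - z_{α/2}
z_β = 0.31 · √(79/2) - 3.291
z_β = 0.31 · 6.285 - 3.291
z_β = -1.342

Power = Φ(z_β) = Φ(-1.342) ≈ 0.090

Effect size d = 0.31 is small by Cohen's convention (0.2/0.5/0.8).

Threshold: power ≥ 0.80 is conventionally adequate.
Power ≈ 0.09 → the study is underpowered (power < 0.80).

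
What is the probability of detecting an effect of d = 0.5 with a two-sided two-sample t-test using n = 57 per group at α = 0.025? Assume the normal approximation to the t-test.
Power ≈ 0.67

Power calculation (two-sample t-test, normal approximation):
z_β = d · √(n/2) - z_{α/2}
z_β = 0.5 · √(57/2) - 2.241
z_β = 0.5 · 5.339 - 2.241
z_β = 0.428

Power = Φ(z_β) = Φ(0.428) ≈ 0.666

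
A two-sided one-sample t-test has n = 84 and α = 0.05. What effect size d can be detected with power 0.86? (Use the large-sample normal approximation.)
d ≈ 0.33

Minimum detectable effect (one-sample t-test, normal approximation):
d = (z_{α/2} + z_β) / √n
d = (1.960 + 1.080) / √84
d = 3.040 / 9.165
d ≈ 0.33

By Cohen's convention (0.2 small / 0.5 medium / 0.8 large): small effect.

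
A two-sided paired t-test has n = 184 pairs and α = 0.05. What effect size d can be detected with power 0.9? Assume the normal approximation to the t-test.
d ≈ 0.24

Minimum detectable effect (paired t-test, normal approximation):
d = (z_{α/2} + z_β) / √n
d = (1.960 + 1.282) / √184
d = 3.242 / 13.565
d ≈ 0.24

By Cohen's convention (0.2 small / 0.5 medium / 0.8 large): small effect.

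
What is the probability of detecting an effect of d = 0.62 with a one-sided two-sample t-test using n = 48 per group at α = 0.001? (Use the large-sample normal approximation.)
Power ≈ 0.48

Power calculation (two-sample t-test, normal approximation):
z_β = d · √(n/2) - z_α
z_β = 0.62 · √(48/2) - 3.090
z_β = 0.62 · 4.899 - 3.090
z_β = -0.053

Power = Φ(z_β) = Φ(-0.053) ≈ 0.479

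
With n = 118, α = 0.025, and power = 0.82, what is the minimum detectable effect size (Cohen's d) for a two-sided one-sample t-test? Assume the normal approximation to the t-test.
d ≈ 0.29

Minimum detectable effect (one-sample t-test, normal approximation):
d = (z_{α/2} + z_β) / √n
d = (2.241 + 0.915) / √118
d = 3.157 / 10.863
d ≈ 0.29

By Cohen's convention (0.2 small / 0.5 medium / 0.8 large): small effect.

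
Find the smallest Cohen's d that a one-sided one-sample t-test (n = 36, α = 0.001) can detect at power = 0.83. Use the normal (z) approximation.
d ≈ 0.67

Minimum detectable effect (one-sample t-test, normal approximation):
d = (z_α + z_β) / √n
d = (3.090 + 0.954) / √36
d = 4.044 / 6.000
d ≈ 0.67

By Cohen's convention (0.2 small / 0.5 medium / 0.8 large): medium effect.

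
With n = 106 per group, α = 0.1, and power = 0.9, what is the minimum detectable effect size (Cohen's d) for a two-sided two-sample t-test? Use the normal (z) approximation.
d ≈ 0.40

Minimum detectable effect (two-sample t-test, normal approximation):
d = (z_{α/2} + z_β) / √(n/2)
d = (1.645 + 1.282) / √(106/2)
d = 2.926 / 7.280
d ≈ 0.40

By Cohen's convention (0.2 small / 0.5 medium / 0.8 large): small effect.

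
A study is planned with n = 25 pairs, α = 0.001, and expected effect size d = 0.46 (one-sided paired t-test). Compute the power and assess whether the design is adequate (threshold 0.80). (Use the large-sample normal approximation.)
Power ≈ 0.21; the study is underpowered (power < 0.80)

Power calculation (paired t-test, normal approximation):
z_β = d · √n - z_α
z_β = 0.46 · √25 - 3.090
z_β = 0.46 · 5.000 - 3.090
z_β = -0.790

Power = Φ(z_β) = Φ(-0.790) ≈ 0.215

Effect size d = 0.46 is small by Cohen's convention (0.2/0.5/0.8).

Threshold: power ≥ 0.80 is conventionally adequate.
Power ≈ 0.21 → the study is underpowered (power < 0.80).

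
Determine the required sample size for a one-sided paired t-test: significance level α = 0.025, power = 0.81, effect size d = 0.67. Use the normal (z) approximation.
n = 18 pairs

Sample size formula (paired t-test, normal approximation):
n = ((z_α + z_β) / d)²

z_α = 1.960 (for α = 0.025, one-sided)
z_β = 0.878 (for power = 0.81)
d = 0.67

n = ((1.960 + 0.878) / 0.67)²
n = (4.236)²
n ≈ 17.94
Round up to the next whole number: n = 18 pairs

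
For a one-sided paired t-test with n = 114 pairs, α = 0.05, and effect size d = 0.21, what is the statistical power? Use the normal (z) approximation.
Power ≈ 0.72

Power calculation (paired t-test, normal approximation):
z_β = d · √n - z_α
z_β = 0.21 · √114 - 1.645
z_β = 0.21 · 10.677 - 1.645
z_β = 0.597

Power = Φ(z_β) = Φ(0.597) ≈ 0.725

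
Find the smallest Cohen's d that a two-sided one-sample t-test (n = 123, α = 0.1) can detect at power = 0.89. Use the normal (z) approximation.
d ≈ 0.26

Minimum detectable effect (one-sample t-test, normal approximation):
d = (z_{α/2} + z_β) / √n
d = (1.645 + 1.227) / √123
d = 2.871 / 11.091
d ≈ 0.26

By Cohen's convention (0.2 small / 0.5 medium / 0.8 large): small effect.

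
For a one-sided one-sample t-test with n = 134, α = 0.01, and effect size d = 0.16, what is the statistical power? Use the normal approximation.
Power ≈ 0.32

Power calculation (one-sample t-test, normal approximation):
z_β = d · √n - z_α
z_β = 0.16 · √134 - 2.326
z_β = 0.16 · 11.576 - 2.326
z_β = -0.474

Power = Φ(z_β) = Φ(-0.474) ≈ 0.318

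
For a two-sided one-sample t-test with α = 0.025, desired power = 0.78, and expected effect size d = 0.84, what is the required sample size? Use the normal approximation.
n = 13

Sample size formula (one-sample t-test, normal approximation):
n = ((z_{α/2} + z_β) / d)²

z_{α/2} = 2.241 (for α = 0.025, two-sided)
z_β = 0.772 (for power = 0.78)
d = 0.84

n = ((2.241 + 0.772) / 0.84)²
n = (3.587)²
n ≈ 12.87
Round up to the next whole number: n = 13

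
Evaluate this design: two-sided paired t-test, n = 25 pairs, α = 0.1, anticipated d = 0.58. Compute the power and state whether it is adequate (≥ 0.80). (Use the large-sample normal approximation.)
Power ≈ 0.90; the study is adequately powered (power ≥ 0.80)

Power calculation (paired t-test, normal approximation):
z_β = d · √n - z_{α/2}
z_β = 0.58 · √25 - 1.645
z_β = 0.58 · 5.000 - 1.645
z_β = 1.255

Power = Φ(z_β) = Φ(1.255) ≈ 0.895

Effect size d = 0.58 is medium by Cohen's convention (0.2/0.5/0.8).

Threshold: power ≥ 0.80 is conventionally adequate.
Power ≈ 0.90 → the study is adequately powered (power ≥ 0.80).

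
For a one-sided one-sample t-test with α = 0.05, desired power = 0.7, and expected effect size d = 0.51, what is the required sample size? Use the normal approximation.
n = 19

Sample size formula (one-sample t-test, normal approximation):
n = ((z_α + z_β) / d)²

z_α = 1.645 (for α = 0.05, one-sided)
z_β = 0.524 (for power = 0.7)
d = 0.51

n = ((1.645 + 0.524) / 0.51)²
n = (4.253)²
n ≈ 18.09
Round up to the next whole number: n = 19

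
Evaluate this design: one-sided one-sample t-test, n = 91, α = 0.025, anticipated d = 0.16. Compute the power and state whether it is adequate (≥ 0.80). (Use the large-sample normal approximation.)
Power ≈ 0.33; the study is underpowered (power < 0.80)

Power calculation (one-sample t-test, normal approximation):
z_β = d · √n - z_α
z_β = 0.16 · √91 - 1.960
z_β = 0.16 · 9.539 - 1.960
z_β = -0.434

Power = Φ(z_β) = Φ(-0.434) ≈ 0.332

Effect size d = 0.16 is very small by Cohen's convention (0.2/0.5/0.8).

Threshold: power ≥ 0.80 is conventionally adequate.
Power ≈ 0.33 → the study is underpowered (power < 0.80).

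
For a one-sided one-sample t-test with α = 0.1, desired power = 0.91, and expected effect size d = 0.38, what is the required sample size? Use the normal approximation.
n = 48

Sample size formula (one-sample t-test, normal approximation):
n = ((z_α + z_β) / d)²

z_α = 1.282 (for α = 0.1, one-sided)
z_β = 1.341 (for power = 0.91)
d = 0.38

n = ((1.282 + 1.341) / 0.38)²
n = (6.903)²
n ≈ 47.65
Round up to the next whole number: n = 48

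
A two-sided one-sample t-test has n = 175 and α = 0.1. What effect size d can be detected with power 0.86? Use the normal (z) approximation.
d ≈ 0.21

Minimum detectable effect (one-sample t-test, normal approximation):
d = (z_{α/2} + z_β) / √n
d = (1.645 + 1.080) / √175
d = 2.725 / 13.229
d ≈ 0.21

By Cohen's convention (0.2 small / 0.5 medium / 0.8 large): small effect.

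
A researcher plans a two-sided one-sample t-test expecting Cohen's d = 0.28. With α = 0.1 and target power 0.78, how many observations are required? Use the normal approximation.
n = 75

Sample size formula (one-sample t-test, normal approximation):
n = ((z_{α/2} + z_β) / d)²

z_{α/2} = 1.645 (for α = 0.1, two-sided)
z_β = 0.772 (for power = 0.78)
d = 0.28

n = ((1.645 + 0.772) / 0.28)²
n = (8.632)²
n ≈ 74.51
Round up to the next whole number: n = 75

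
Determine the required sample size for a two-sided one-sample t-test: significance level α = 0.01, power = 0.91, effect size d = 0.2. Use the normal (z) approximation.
n = 384

Sample size formula (one-sample t-test, normal approximation):
n = ((z_{α/2} + z_β) / d)²

z_{α/2} = 2.576 (for α = 0.01, two-sided)
z_β = 1.341 (for power = 0.91)
d = 0.2

n = ((2.576 + 1.341) / 0.2)²
n = (19.585)²
n ≈ 383.57
Round up to the next whole number: n = 384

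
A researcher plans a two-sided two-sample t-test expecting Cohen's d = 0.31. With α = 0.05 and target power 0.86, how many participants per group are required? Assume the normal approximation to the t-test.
n = 193 per group

Sample size formula (two-sample t-test, normal approximation):
n = 2 · ((z_{α/2} + z_β) / d)²

z_{α/2} = 1.960 (for α = 0.05, two-sided)
z_β = 1.080 (for power = 0.86)
d = 0.31

n = 2 · ((1.960 + 1.080) / 0.31)²
n = 2 · (9.806)²
n ≈ 192.32
Round up to the next whole number: n = 193 per group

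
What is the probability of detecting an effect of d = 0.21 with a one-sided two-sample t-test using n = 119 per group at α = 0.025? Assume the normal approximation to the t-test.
Power ≈ 0.37

Power calculation (two-sample t-test, normal approximation):
z_β = d · √(n/2) - z_α
z_β = 0.21 · √(119/2) - 1.960
z_β = 0.21 · 7.714 - 1.960
z_β = -0.340

Power = Φ(z_β) = Φ(-0.340) ≈ 0.367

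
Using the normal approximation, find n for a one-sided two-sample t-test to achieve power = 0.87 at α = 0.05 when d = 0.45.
n = 76 per group

Sample size formula (two-sample t-test, normal approximation):
n = 2 · ((z_α + z_β) / d)²

z_α = 1.645 (for α = 0.05, one-sided)
z_β = 1.126 (for power = 0.87)
d = 0.45

n = 2 · ((1.645 + 1.126) / 0.45)²
n = 2 · (6.158)²
n ≈ 75.84
Round up to the next whole number: n = 76 per group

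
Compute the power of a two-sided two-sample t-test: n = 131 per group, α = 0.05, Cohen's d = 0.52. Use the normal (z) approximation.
Power ≈ 0.99

Power calculation (two-sample t-test, normal approximation):
z_β = d · √(n/2) - z_{α/2}
z_β = 0.52 · √(131/2) - 1.960
z_β = 0.52 · 8.093 - 1.960
z_β = 2.249

Power = Φ(z_β) = Φ(2.249) ≈ 0.988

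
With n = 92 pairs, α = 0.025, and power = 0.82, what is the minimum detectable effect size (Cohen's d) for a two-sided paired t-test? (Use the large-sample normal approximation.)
d ≈ 0.33

Minimum detectable effect (paired t-test, normal approximation):
d = (z_{α/2} + z_β) / √n
d = (2.241 + 0.915) / √92
d = 3.157 / 9.592
d ≈ 0.33

By Cohen's convention (0.2 small / 0.5 medium / 0.8 large): small effect.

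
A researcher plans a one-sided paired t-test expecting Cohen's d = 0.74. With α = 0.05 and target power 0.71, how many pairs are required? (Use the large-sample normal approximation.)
n = 9 pairs

Sample size formula (paired t-test, normal approximation):
n = ((z_α + z_β) / d)²

z_α = 1.645 (for α = 0.05, one-sided)
z_β = 0.553 (for power = 0.71)
d = 0.74

n = ((1.645 + 0.553) / 0.74)²
n = (2.970)²
n ≈ 8.82
Round up to the next whole number: n = 9 pairs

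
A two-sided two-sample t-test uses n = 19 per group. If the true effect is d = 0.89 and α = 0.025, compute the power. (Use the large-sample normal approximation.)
Power ≈ 0.69

Power calculation (two-sample t-test, normal approximation):
z_β = d · √(n/2) - z_{α/2}
z_β = 0.89 · √(19/2) - 2.241
z_β = 0.89 · 3.082 - 2.241
z_β = 0.502

Power = Φ(z_β) = Φ(0.502) ≈ 0.692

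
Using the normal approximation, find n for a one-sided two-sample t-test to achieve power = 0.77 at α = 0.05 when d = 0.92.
n = 14 per group

Sample size formula (two-sample t-test, normal approximation):
n = 2 · ((z_α + z_β) / d)²

z_α = 1.645 (for α = 0.05, one-sided)
z_β = 0.739 (for power = 0.77)
d = 0.92

n = 2 · ((1.645 + 0.739) / 0.92)²
n = 2 · (2.591)²
n ≈ 13.43
Round up to the next whole number: n = 14 per group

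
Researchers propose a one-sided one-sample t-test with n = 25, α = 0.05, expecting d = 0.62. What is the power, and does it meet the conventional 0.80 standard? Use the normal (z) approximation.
Power ≈ 0.93; the study is adequately powered (power ≥ 0.80)

Power calculation (one-sample t-test, normal approximation):
z_β = d · √n - z_α
z_β = 0.62 · √25 - 1.645
z_β = 0.62 · 5.000 - 1.645
z_β = 1.455

Power = Φ(z_β) = Φ(1.455) ≈ 0.927

Effect size d = 0.62 is medium by Cohen's convention (0.2/0.5/0.8).

Threshold: power ≥ 0.80 is conventionally adequate.
Power ≈ 0.93 → the study is adequately powered (power ≥ 0.80).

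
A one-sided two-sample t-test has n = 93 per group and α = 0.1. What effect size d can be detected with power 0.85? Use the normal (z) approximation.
d ≈ 0.34

Minimum detectable effect (two-sample t-test, normal approximation):
d = (z_α + z_β) / √(n/2)
d = (1.282 + 1.036) / √(93/2)
d = 2.318 / 6.819
d ≈ 0.34

By Cohen's convention (0.2 small / 0.5 medium / 0.8 large): small effect.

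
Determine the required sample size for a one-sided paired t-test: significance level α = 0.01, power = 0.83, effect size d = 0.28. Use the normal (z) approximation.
n = 138 pairs

Sample size formula (paired t-test, normal approximation):
n = ((z_α + z_β) / d)²

z_α = 2.326 (for α = 0.01, one-sided)
z_β = 0.954 (for power = 0.83)
d = 0.28

n = ((2.326 + 0.954) / 0.28)²
n = (11.714)²
n ≈ 137.22
Round up to the next whole number: n = 138 pairs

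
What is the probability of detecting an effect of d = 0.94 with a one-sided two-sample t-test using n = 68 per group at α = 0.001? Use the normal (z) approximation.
Power ≈ 0.99

Power calculation (two-sample t-test, normal approximation):
z_β = d · √(n/2) - z_α
z_β = 0.94 · √(68/2) - 3.090
z_β = 0.94 · 5.831 - 3.090
z_β = 2.391

Power = Φ(z_β) = Φ(2.391) ≈ 0.992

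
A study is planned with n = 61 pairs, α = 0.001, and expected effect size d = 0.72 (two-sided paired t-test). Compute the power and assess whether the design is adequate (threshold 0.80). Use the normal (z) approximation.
Power ≈ 0.99; the study is adequately powered (power ≥ 0.80)

Power calculation (paired t-test, normal approximation):
z_β = d · √n - z_{α/2}
z_β = 0.72 · √61 - 3.291
z_β = 0.72 · 7.810 - 3.291
z_β = 2.333

Power = Φ(z_β) = Φ(2.333) ≈ 0.990

Effect size d = 0.72 is medium by Cohen's convention (0.2/0.5/0.8).

Threshold: power ≥ 0.80 is conventionally adequate.
Power ≈ 0.99 → the study is adequately powered (power ≥ 0.80).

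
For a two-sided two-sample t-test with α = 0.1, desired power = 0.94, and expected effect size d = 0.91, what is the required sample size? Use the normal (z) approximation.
n = 25 per group

Sample size formula (two-sample t-test, normal approximation):
n = 2 · ((z_{α/2} + z_β) / d)²

z_{α/2} = 1.645 (for α = 0.1, two-sided)
z_β = 1.555 (for power = 0.94)
d = 0.91

n = 2 · ((1.645 + 1.555) / 0.91)²
n = 2 · (3.516)²
n ≈ 24.72
Round up to the next whole number: n = 25 per group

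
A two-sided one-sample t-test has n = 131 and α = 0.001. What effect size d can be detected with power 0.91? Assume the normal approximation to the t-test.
d ≈ 0.40

Minimum detectable effect (one-sample t-test, normal approximation):
d = (z_{α/2} + z_β) / √n
d = (3.291 + 1.341) / √131
d = 4.631 / 11.446
d ≈ 0.40

By Cohen's convention (0.2 small / 0.5 medium / 0.8 large): small effect.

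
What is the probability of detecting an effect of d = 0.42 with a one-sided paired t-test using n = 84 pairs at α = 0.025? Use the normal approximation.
Power ≈ 0.97

Power calculation (paired t-test, normal approximation):
z_β = d · √n - z_α
z_β = 0.42 · √84 - 1.960
z_β = 0.42 · 9.165 - 1.960
z_β = 1.889

Power = Φ(z_β) = Φ(1.889) ≈ 0.971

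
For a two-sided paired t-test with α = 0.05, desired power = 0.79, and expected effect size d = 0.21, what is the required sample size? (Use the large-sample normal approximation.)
n = 174 pairs

Sample size formula (paired t-test, normal approximation):
n = ((z_{α/2} + z_β) / d)²

z_{α/2} = 1.960 (for α = 0.05, two-sided)
z_β = 0.806 (for power = 0.79)
d = 0.21

n = ((1.960 + 0.806) / 0.21)²
n = (13.171)²
n ≈ 173.48
Round up to the next whole number: n = 174 pairs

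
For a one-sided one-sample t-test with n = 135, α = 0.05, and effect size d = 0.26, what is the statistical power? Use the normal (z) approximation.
Power ≈ 0.92

Power calculation (one-sample t-test, normal approximation):
z_β = d · √n - z_α
z_β = 0.26 · √135 - 1.645
z_β = 0.26 · 11.619 - 1.645
z_β = 1.376

Power = Φ(z_β) = Φ(1.376) ≈ 0.916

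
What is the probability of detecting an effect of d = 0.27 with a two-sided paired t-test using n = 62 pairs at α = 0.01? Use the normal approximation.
Power ≈ 0.33

Power calculation (paired t-test, normal approximation):
z_β = d · √n - z_{α/2}
z_β = 0.27 · √62 - 2.576
z_β = 0.27 · 7.874 - 2.576
z_β = -0.450

Power = Φ(z_β) = Φ(-0.450) ≈ 0.326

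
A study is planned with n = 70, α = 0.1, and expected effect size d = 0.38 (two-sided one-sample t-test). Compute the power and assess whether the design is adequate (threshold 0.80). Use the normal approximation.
Power ≈ 0.94; the study is adequately powered (power ≥ 0.80)

Power calculation (one-sample t-test, normal approximation):
z_β = d · √n - z_{α/2}
z_β = 0.38 · √70 - 1.645
z_β = 0.38 · 8.367 - 1.645
z_β = 1.534

Power = Φ(z_β) = Φ(1.534) ≈ 0.938

Effect size d = 0.38 is small by Cohen's convention (0.2/0.5/0.8).

Threshold: power ≥ 0.80 is conventionally adequate.
Power ≈ 0.94 → the study is adequately powered (power ≥ 0.80).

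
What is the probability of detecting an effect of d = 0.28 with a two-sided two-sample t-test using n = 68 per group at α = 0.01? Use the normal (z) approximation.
Power ≈ 0.17

Power calculation (two-sample t-test, normal approximation):
z_β = d · √(n/2) - z_{α/2}
z_β = 0.28 · √(68/2) - 2.576
z_β = 0.28 · 5.831 - 2.576
z_β = -0.943

Power = Φ(z_β) = Φ(-0.943) ≈ 0.173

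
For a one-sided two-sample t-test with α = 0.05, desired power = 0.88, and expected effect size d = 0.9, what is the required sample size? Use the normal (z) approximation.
n = 20 per group

Sample size formula (two-sample t-test, normal approximation):
n = 2 · ((z_α + z_β) / d)²

z_α = 1.645 (for α = 0.05, one-sided)
z_β = 1.175 (for power = 0.88)
d = 0.9

n = 2 · ((1.645 + 1.175) / 0.9)²
n = 2 · (3.133)²
n ≈ 19.63
Round up to the next whole number: n = 20 per group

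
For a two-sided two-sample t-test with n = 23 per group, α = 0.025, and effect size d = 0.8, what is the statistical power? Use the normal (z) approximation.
Power ≈ 0.68

Power calculation (two-sample t-test, normal approximation):
z_β = d · √(n/2) - z_{α/2}
z_β = 0.8 · √(23/2) - 2.241
z_β = 0.8 · 3.391 - 2.241
z_β = 0.472

Power = Φ(z_β) = Φ(0.472) ≈ 0.681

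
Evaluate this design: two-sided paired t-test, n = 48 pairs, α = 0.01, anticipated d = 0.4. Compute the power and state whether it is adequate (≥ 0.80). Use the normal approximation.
Power ≈ 0.58; the study is underpowered (power < 0.80)

Power calculation (paired t-test, normal approximation):
z_β = d · √n - z_{α/2}
z_β = 0.4 · √48 - 2.576
z_β = 0.4 · 6.928 - 2.576
z_β = 0.195

Power = Φ(z_β) = Φ(0.195) ≈ 0.577

Effect size d = 0.4 is small by Cohen's convention (0.2/0.5/0.8).

Threshold: power ≥ 0.80 is conventionally adequate.
Power ≈ 0.58 → the study is underpowered (power < 0.80).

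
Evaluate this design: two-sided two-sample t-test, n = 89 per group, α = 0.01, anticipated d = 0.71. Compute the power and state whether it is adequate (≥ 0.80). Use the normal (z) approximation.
Power ≈ 0.98; the study is adequately powered (power ≥ 0.80)

Power calculation (two-sample t-test, normal approximation):
z_β = d · √(n/2) - z_{α/2}
z_β = 0.71 · √(89/2) - 2.576
z_β = 0.71 · 6.671 - 2.576
z_β = 2.160

Power = Φ(z_β) = Φ(2.160) ≈ 0.985

Effect size d = 0.71 is medium by Cohen's convention (0.2/0.5/0.8).

Threshold: power ≥ 0.80 is conventionally adequate.
Power ≈ 0.98 → the study is adequately powered (power ≥ 0.80).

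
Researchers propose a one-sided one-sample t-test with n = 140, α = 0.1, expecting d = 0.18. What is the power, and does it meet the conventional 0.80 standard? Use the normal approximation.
Power ≈ 0.80; the study is adequately powered (power ≥ 0.80)

Power calculation (one-sample t-test, normal approximation):
z_β = d · √n - z_α
z_β = 0.18 · √140 - 1.282
z_β = 0.18 · 11.832 - 1.282
z_β = 0.848

Power = Φ(z_β) = Φ(0.848) ≈ 0.802

Effect size d = 0.18 is very small by Cohen's convention (0.2/0.5/0.8).

Threshold: power ≥ 0.80 is conventionally adequate.
Power ≈ 0.80 → the study is adequately powered (power ≥ 0.80).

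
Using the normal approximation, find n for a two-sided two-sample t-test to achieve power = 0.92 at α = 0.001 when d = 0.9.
n = 55 per group

Sample size formula (two-sample t-test, normal approximation):
n = 2 · ((z_{α/2} + z_β) / d)²

z_{α/2} = 3.291 (for α = 0.001, two-sided)
z_β = 1.405 (for power = 0.92)
d = 0.9

n = 2 · ((3.291 + 1.405) / 0.9)²
n = 2 · (5.218)²
n ≈ 54.46
Round up to the next whole number: n = 55 per group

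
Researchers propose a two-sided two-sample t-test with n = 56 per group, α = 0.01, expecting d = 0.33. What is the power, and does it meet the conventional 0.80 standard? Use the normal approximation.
Power ≈ 0.20; the study is underpowered (power < 0.80)

Power calculation (two-sample t-test, normal approximation):
z_β = d · √(n/2) - z_{α/2}
z_β = 0.33 · √(56/2) - 2.576
z_β = 0.33 · 5.292 - 2.576
z_β = -0.830

Power = Φ(z_β) = Φ(-0.830) ≈ 0.203

Effect size d = 0.33 is small by Cohen's convention (0.2/0.5/0.8).

Threshold: power ≥ 0.80 is conventionally adequate.
Power ≈ 0.20 → the study is underpowered (power < 0.80).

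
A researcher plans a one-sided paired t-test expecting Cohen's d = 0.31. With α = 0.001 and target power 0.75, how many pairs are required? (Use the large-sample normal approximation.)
n = 148 pairs

Sample size formula (paired t-test, normal approximation):
n = ((z_α + z_β) / d)²

z_α = 3.090 (for α = 0.001, one-sided)
z_β = 0.674 (for power = 0.75)
d = 0.31

n = ((3.090 + 0.674) / 0.31)²
n = (12.142)²
n ≈ 147.43
Round up to the next whole number: n = 148 pairs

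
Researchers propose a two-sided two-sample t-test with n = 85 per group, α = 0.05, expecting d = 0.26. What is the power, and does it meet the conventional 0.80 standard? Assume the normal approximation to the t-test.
Power ≈ 0.40; the study is underpowered (power < 0.80)

Power calculation (two-sample t-test, normal approximation):
z_β = d · √(n/2) - z_{α/2}
z_β = 0.26 · √(85/2) - 1.960
z_β = 0.26 · 6.519 - 1.960
z_β = -0.265

Power = Φ(z_β) = Φ(-0.265) ≈ 0.396

Effect size d = 0.26 is small by Cohen's convention (0.2/0.5/0.8).

Threshold: power ≥ 0.80 is conventionally adequate.
Power ≈ 0.40 → the study is underpowered (power < 0.80).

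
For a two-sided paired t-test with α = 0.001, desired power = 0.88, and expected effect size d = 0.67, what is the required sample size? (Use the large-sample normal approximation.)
n = 45 pairs

Sample size formula (paired t-test, normal approximation):
n = ((z_{α/2} + z_β) / d)²

z_{α/2} = 3.291 (for α = 0.001, two-sided)
z_β = 1.175 (for power = 0.88)
d = 0.67

n = ((3.291 + 1.175) / 0.67)²
n = (6.666)²
n ≈ 44.44
Round up to the next whole number: n = 45 pairs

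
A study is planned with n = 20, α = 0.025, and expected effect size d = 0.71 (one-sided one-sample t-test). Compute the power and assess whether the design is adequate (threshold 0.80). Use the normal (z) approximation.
Power ≈ 0.89; the study is adequately powered (power ≥ 0.80)

Power calculation (one-sample t-test, normal approximation):
z_β = d · √n - z_α
z_β = 0.71 · √20 - 1.960
z_β = 0.71 · 4.472 - 1.960
z_β = 1.215

Power = Φ(z_β) = Φ(1.215) ≈ 0.888

Effect size d = 0.71 is medium by Cohen's convention (0.2/0.5/0.8).

Threshold: power ≥ 0.80 is conventionally adequate.
Power ≈ 0.89 → the study is adequately powered (power ≥ 0.80).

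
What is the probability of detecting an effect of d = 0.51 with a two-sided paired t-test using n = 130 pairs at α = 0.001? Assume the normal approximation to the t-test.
Power ≈ 0.99

Power calculation (paired t-test, normal approximation):
z_β = d · √n - z_{α/2}
z_β = 0.51 · √130 - 3.291
z_β = 0.51 · 11.402 - 3.291
z_β = 2.524

Power = Φ(z_β) = Φ(2.524) ≈ 0.994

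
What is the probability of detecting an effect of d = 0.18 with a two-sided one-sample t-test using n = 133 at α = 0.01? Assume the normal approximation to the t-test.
Power ≈ 0.31

Power calculation (one-sample t-test, normal approximation):
z_β = d · √n - z_{α/2}
z_β = 0.18 · √133 - 2.576
z_β = 0.18 · 11.533 - 2.576
z_β = -0.500

Power = Φ(z_β) = Φ(-0.500) ≈ 0.309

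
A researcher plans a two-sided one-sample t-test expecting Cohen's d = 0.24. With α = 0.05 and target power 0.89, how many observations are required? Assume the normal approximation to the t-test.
n = 177

Sample size formula (one-sample t-test, normal approximation):
n = ((z_{α/2} + z_β) / d)²

z_{α/2} = 1.960 (for α = 0.05, two-sided)
z_β = 1.227 (for power = 0.89)
d = 0.24

n = ((1.960 + 1.227) / 0.24)²
n = (13.279)²
n ≈ 176.33
Round up to the next whole number: n = 177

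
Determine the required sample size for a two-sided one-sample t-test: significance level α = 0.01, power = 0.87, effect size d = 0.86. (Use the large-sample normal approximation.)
n = 19

Sample size formula (one-sample t-test, normal approximation):
n = ((z_{α/2} + z_β) / d)²

z_{α/2} = 2.576 (for α = 0.01, two-sided)
z_β = 1.126 (for power = 0.87)
d = 0.86

n = ((2.576 + 1.126) / 0.86)²
n = (4.305)²
n ≈ 18.53
Round up to the next whole number: n = 19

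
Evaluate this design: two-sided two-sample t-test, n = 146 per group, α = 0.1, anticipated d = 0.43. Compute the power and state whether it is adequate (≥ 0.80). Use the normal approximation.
Power ≈ 0.98; the study is adequately powered (power ≥ 0.80)

Power calculation (two-sample t-test, normal approximation):
z_β = d · √(n/2) - z_{α/2}
z_β = 0.43 · √(146/2) - 1.645
z_β = 0.43 · 8.544 - 1.645
z_β = 2.029

Power = Φ(z_β) = Φ(2.029) ≈ 0.979

Effect size d = 0.43 is small by Cohen's convention (0.2/0.5/0.8).

Threshold: power ≥ 0.80 is conventionally adequate.
Power ≈ 0.98 → the study is adequately powered (power ≥ 0.80).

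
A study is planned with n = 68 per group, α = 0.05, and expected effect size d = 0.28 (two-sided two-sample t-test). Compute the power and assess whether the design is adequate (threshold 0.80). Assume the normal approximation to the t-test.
Power ≈ 0.37; the study is underpowered (power < 0.80)

Power calculation (two-sample t-test, normal approximation):
z_β = d · √(n/2) - z_{α/2}
z_β = 0.28 · √(68/2) - 1.960
z_β = 0.28 · 5.831 - 1.960
z_β = -0.327

Power = Φ(z_β) = Φ(-0.327) ≈ 0.372

Effect size d = 0.28 is small by Cohen's convention (0.2/0.5/0.8).

Threshold: power ≥ 0.80 is conventionally adequate.
Power ≈ 0.37 → the study is underpowered (power < 0.80).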